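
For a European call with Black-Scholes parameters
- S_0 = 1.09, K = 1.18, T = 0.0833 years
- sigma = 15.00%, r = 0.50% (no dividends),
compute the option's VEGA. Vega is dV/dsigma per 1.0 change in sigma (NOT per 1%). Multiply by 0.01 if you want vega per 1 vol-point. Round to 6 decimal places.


d1 = -1.8013032458; d2 = -1.8445958549
phi(d1) = 0.0787651038; exp(-qT) = 1.0000000000; exp(-rT) = 0.9995835867
Vega = S * exp(-qT) * phi(d1) * sqrt(T) = 1.0900 * 1.0000000000 * 0.0787651038 * 0.2886173938 = 0.024779

Answer: Vega = 0.024779


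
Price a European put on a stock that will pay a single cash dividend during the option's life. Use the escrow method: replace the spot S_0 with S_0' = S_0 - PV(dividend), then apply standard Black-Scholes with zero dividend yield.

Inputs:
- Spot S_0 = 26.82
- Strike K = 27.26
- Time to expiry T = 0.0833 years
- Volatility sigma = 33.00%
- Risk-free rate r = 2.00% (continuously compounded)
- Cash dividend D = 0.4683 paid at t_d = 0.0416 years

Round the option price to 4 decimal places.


Answer: Price = 1.5061

Derivation:
PV(D) = D * exp(-r * t_d) = 0.4683 * 0.99916835 = 0.46791054
S_0' = S_0 - PV(D) = 26.8200 - 0.46791054 = 26.35208946
d1 = (ln(S_0'/K) + (r + sigma^2/2)*T) / (sigma*sqrt(T)) = -0.29053010
d2 = d1 - sigma*sqrt(T) = -0.38577384
exp(-rT) = 0.99833539
N(-d1) = 0.61429463; N(-d2) = 0.65016791
P = K * exp(-rT) * N(-d2) - S_0' * N(-d1) = 27.2600 * 0.99833539 * 0.65016791 - 26.35208946 * 0.61429463 = 1.5061


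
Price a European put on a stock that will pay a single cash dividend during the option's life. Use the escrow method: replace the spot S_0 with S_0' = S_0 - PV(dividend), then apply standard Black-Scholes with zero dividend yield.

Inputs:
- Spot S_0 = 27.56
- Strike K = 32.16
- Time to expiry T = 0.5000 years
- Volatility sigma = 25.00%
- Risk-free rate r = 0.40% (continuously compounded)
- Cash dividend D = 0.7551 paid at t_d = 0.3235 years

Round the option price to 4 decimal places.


PV(D) = D * exp(-r * t_d) = 0.7551 * 0.99870684 = 0.75412353
S_0' = S_0 - PV(D) = 27.5600 - 0.75412353 = 26.80587647
d1 = (ln(S_0'/K) + (r + sigma^2/2)*T) / (sigma*sqrt(T)) = -0.93042417
d2 = d1 - sigma*sqrt(T) = -1.10720086
exp(-rT) = 0.99800200
N(-d1) = 0.82392424; N(-d2) = 0.86589645
P = K * exp(-rT) * N(-d2) - S_0' * N(-d1) = 32.1600 * 0.99800200 * 0.86589645 - 26.80587647 * 0.82392424 = 5.7056

Answer: Price = 5.7056


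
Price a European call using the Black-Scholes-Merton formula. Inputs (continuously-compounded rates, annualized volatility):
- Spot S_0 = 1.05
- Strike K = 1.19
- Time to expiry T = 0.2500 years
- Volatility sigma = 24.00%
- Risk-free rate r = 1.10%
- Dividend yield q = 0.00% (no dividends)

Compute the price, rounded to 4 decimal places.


d1 = (ln(S/K) + (r - q + 0.5*sigma^2) * T) / (sigma * sqrt(T)) = -0.96010952
d2 = d1 - sigma * sqrt(T) = -1.08010952
exp(-rT) = 0.99725378; exp(-qT) = 1.00000000
C = S_0 * exp(-qT) * N(d1) - K * exp(-rT) * N(d2)
N(d1) = 0.16850005; N(d2) = 0.14004671
C = 1.0500 * 1.00000000 * 0.16850005 - 1.1900 * 0.99725378 * 0.14004671 = 0.0107

Answer: Price = 0.0107


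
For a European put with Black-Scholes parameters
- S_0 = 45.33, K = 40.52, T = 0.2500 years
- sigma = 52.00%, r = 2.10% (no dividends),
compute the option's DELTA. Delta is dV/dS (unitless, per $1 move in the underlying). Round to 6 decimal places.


d1 = 0.5816284060; d2 = 0.3216284060
phi(d1) = 0.3368611893; exp(-qT) = 1.0000000000; exp(-rT) = 0.9947637572
N(-d1) = 0.2804085025
Delta = -exp(-qT) * N(-d1) = -1.0000000000 * 0.2804085025 = -0.280409

Answer: Delta = -0.280409


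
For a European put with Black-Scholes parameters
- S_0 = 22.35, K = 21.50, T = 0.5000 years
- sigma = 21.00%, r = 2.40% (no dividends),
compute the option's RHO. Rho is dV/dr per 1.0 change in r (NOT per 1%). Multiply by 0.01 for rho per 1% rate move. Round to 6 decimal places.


d1 = 0.4161719786; d2 = 0.2676795546
phi(d1) = 0.3658477224; exp(-qT) = 1.0000000000; exp(-rT) = 0.9880717129
N(-d2) = 0.3944729944
Rho = -K*T*exp(-rT)*N(-d2) = -21.5000 * 0.5000 * 0.9880717129 * 0.3944729944 = -4.190002

Answer: Rho = -4.190002


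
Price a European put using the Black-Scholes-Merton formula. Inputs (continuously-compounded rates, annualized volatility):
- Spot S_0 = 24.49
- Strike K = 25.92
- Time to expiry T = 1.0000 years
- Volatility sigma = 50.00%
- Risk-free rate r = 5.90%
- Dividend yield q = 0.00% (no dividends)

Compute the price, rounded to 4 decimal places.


Answer: Price = 4.8017

Derivation:
d1 = (ln(S/K) + (r - q + 0.5*sigma^2) * T) / (sigma * sqrt(T)) = 0.25450000
d2 = d1 - sigma * sqrt(T) = -0.24550000
exp(-rT) = 0.94270677; exp(-qT) = 1.00000000
P = K * exp(-rT) * N(-d2) - S_0 * exp(-qT) * N(-d1)
N(-d1) = 0.39955465; N(-d2) = 0.59696535
P = 25.9200 * 0.94270677 * 0.59696535 - 24.4900 * 1.00000000 * 0.39955465 = 4.8017


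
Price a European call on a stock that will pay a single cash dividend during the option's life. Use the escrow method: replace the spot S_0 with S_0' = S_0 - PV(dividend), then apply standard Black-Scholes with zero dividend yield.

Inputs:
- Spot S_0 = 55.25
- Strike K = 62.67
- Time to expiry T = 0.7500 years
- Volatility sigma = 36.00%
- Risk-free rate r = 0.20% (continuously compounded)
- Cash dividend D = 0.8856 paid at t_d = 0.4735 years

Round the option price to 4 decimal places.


Answer: Price = 3.8553

Derivation:
PV(D) = D * exp(-r * t_d) = 0.8856 * 0.99905345 = 0.88476173
S_0' = S_0 - PV(D) = 55.2500 - 0.88476173 = 54.36523827
d1 = (ln(S_0'/K) + (r + sigma^2/2)*T) / (sigma*sqrt(T)) = -0.29527591
d2 = d1 - sigma*sqrt(T) = -0.60704505
exp(-rT) = 0.99850112
N(d1) = 0.38389156; N(d2) = 0.27191051
C = S_0' * N(d1) - K * exp(-rT) * N(d2) = 54.36523827 * 0.38389156 - 62.6700 * 0.99850112 * 0.27191051 = 3.8553


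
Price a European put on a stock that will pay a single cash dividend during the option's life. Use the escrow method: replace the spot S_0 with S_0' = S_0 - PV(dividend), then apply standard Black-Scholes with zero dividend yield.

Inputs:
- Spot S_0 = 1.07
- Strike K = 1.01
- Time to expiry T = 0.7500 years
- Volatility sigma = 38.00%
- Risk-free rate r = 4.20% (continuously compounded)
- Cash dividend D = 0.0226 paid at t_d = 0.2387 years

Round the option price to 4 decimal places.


Answer: Price = 0.1007

Derivation:
PV(D) = D * exp(-r * t_d) = 0.0226 * 0.99002469 = 0.02237456
S_0' = S_0 - PV(D) = 1.0700 - 0.02237456 = 1.04762544
d1 = (ln(S_0'/K) + (r + sigma^2/2)*T) / (sigma*sqrt(T)) = 0.37140575
d2 = d1 - sigma*sqrt(T) = 0.04231609
exp(-rT) = 0.96899096
N(-d1) = 0.35516767; N(-d2) = 0.48312336
P = K * exp(-rT) * N(-d2) - S_0' * N(-d1) = 1.0100 * 0.96899096 * 0.48312336 - 1.04762544 * 0.35516767 = 0.1007


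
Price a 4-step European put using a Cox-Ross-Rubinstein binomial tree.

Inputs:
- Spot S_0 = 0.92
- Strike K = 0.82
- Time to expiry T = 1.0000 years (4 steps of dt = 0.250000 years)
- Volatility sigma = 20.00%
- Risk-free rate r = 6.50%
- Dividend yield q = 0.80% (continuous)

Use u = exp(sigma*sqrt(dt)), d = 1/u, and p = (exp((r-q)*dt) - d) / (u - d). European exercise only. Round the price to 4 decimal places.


dt = T/N = 0.250000
u = exp(sigma*sqrt(dt)) = 1.105171; d = 1/u = 0.904837
p = (exp((r-q)*dt) - d) / (u - d) = 0.546661
Discount per step: exp(-r*dt) = 0.983881
Stock lattice S(k, i) with i counting down-moves:
  k=0: S(0,0) = 0.9200
  k=1: S(1,0) = 1.0168; S(1,1) = 0.8325
  k=2: S(2,0) = 1.1237; S(2,1) = 0.9200; S(2,2) = 0.7532
  k=3: S(3,0) = 1.2419; S(3,1) = 1.0168; S(3,2) = 0.8325; S(3,3) = 0.6816
  k=4: S(4,0) = 1.3725; S(4,1) = 1.1237; S(4,2) = 0.9200; S(4,3) = 0.7532; S(4,4) = 0.6167
Terminal payoffs V(N, i) = max(K - S_T, 0):
  V(4,0) = 0.000000; V(4,1) = 0.000000; V(4,2) = 0.000000; V(4,3) = 0.066768; V(4,4) = 0.203306
Backward induction: V(k, i) = exp(-r*dt) * [p * V(k+1, i) + (1-p) * V(k+1, i+1)].
  V(3,0) = exp(-r*dt) * [p*0.000000 + (1-p)*0.000000] = 0.000000
  V(3,1) = exp(-r*dt) * [p*0.000000 + (1-p)*0.000000] = 0.000000
  V(3,2) = exp(-r*dt) * [p*0.000000 + (1-p)*0.066768] = 0.029780
  V(3,3) = exp(-r*dt) * [p*0.066768 + (1-p)*0.203306] = 0.126592
  V(2,0) = exp(-r*dt) * [p*0.000000 + (1-p)*0.000000] = 0.000000
  V(2,1) = exp(-r*dt) * [p*0.000000 + (1-p)*0.029780] = 0.013283
  V(2,2) = exp(-r*dt) * [p*0.029780 + (1-p)*0.126592] = 0.072481
  V(1,0) = exp(-r*dt) * [p*0.000000 + (1-p)*0.013283] = 0.005925
  V(1,1) = exp(-r*dt) * [p*0.013283 + (1-p)*0.072481] = 0.039473
  V(0,0) = exp(-r*dt) * [p*0.005925 + (1-p)*0.039473] = 0.020793

Answer: Price = V(0,0) = 0.0208


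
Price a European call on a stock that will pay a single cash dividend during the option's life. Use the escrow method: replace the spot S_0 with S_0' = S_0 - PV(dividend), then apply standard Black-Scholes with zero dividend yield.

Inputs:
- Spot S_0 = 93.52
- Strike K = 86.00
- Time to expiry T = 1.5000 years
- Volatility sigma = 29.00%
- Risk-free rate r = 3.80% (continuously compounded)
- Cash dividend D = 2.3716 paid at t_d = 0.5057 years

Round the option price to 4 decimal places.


Answer: Price = 17.7623

Derivation:
PV(D) = D * exp(-r * t_d) = 2.3716 * 0.98096686 = 2.32646101
S_0' = S_0 - PV(D) = 93.5200 - 2.32646101 = 91.19353899
d1 = (ln(S_0'/K) + (r + sigma^2/2)*T) / (sigma*sqrt(T)) = 0.50316392
d2 = d1 - sigma*sqrt(T) = 0.14798790
exp(-rT) = 0.94459407
N(d1) = 0.69257548; N(d2) = 0.55882384
C = S_0' * N(d1) - K * exp(-rT) * N(d2) = 91.19353899 * 0.69257548 - 86.0000 * 0.94459407 * 0.55882384 = 17.7623


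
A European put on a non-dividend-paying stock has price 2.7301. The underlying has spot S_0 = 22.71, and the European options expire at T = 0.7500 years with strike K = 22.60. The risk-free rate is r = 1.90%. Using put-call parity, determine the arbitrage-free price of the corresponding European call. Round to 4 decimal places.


Answer: Call price = 3.1599

Derivation:
Put-call parity: C - P = S_0 * exp(-qT) - K * exp(-rT).
S_0 * exp(-qT) = 22.7100 * 1.00000000 = 22.71000000
K * exp(-rT) = 22.6000 * 0.98585105 = 22.28023375
C = P + S*exp(-qT) - K*exp(-rT)
C = 2.7301 + 22.71000000 - 22.28023375 = 3.1599


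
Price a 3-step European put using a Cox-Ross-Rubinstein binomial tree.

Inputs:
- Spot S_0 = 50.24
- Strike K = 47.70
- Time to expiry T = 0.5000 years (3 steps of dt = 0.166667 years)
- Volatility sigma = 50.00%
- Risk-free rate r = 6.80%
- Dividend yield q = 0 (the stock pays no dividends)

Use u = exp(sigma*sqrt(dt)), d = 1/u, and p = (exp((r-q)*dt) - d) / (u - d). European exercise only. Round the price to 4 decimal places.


dt = T/N = 0.166667
u = exp(sigma*sqrt(dt)) = 1.226450; d = 1/u = 0.815361
p = (exp((r-q)*dt) - d) / (u - d) = 0.476871
Discount per step: exp(-r*dt) = 0.988731
Stock lattice S(k, i) with i counting down-moves:
  k=0: S(0,0) = 50.2400
  k=1: S(1,0) = 61.6169; S(1,1) = 40.9637
  k=2: S(2,0) = 75.5700; S(2,1) = 50.2400; S(2,2) = 33.4002
  k=3: S(3,0) = 92.6829; S(3,1) = 61.6169; S(3,2) = 40.9637; S(3,3) = 27.2333
Terminal payoffs V(N, i) = max(K - S_T, 0):
  V(3,0) = 0.000000; V(3,1) = 0.000000; V(3,2) = 6.736256; V(3,3) = 20.466738
Backward induction: V(k, i) = exp(-r*dt) * [p * V(k+1, i) + (1-p) * V(k+1, i+1)].
  V(2,0) = exp(-r*dt) * [p*0.000000 + (1-p)*0.000000] = 0.000000
  V(2,1) = exp(-r*dt) * [p*0.000000 + (1-p)*6.736256] = 3.484217
  V(2,2) = exp(-r*dt) * [p*6.736256 + (1-p)*20.466738] = 13.762207
  V(1,0) = exp(-r*dt) * [p*0.000000 + (1-p)*3.484217] = 1.802153
  V(1,1) = exp(-r*dt) * [p*3.484217 + (1-p)*13.762207] = 8.761072
  V(0,0) = exp(-r*dt) * [p*1.802153 + (1-p)*8.761072] = 5.381229

Answer: Price = V(0,0) = 5.3812


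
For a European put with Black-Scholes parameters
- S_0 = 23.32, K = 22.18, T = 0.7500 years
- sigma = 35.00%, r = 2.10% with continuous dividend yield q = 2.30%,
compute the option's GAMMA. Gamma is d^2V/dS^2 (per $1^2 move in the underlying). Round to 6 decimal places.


d1 = 0.3119600984; d2 = 0.0088512071
phi(d1) = 0.3799946578; exp(-qT) = 0.9828979294; exp(-rT) = 0.9843733826
Gamma = exp(-qT) * phi(d1) / (S * sigma * sqrt(T)) = 0.9828979294 * 0.3799946578 / (23.3200 * 0.3500 * 0.8660254038) = 0.052839

Answer: Gamma = 0.052839


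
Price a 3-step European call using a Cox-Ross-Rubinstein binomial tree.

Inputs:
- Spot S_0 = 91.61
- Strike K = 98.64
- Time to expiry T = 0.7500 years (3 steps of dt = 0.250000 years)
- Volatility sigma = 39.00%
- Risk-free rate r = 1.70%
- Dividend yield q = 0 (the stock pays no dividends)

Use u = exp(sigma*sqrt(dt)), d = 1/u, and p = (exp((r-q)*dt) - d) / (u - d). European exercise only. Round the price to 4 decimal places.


dt = T/N = 0.250000
u = exp(sigma*sqrt(dt)) = 1.215311; d = 1/u = 0.822835
p = (exp((r-q)*dt) - d) / (u - d) = 0.462256
Discount per step: exp(-r*dt) = 0.995759
Stock lattice S(k, i) with i counting down-moves:
  k=0: S(0,0) = 91.6100
  k=1: S(1,0) = 111.3346; S(1,1) = 75.3799
  k=2: S(2,0) = 135.3062; S(2,1) = 91.6100; S(2,2) = 62.0252
  k=3: S(3,0) = 164.4391; S(3,1) = 111.3346; S(3,2) = 75.3799; S(3,3) = 51.0365
Terminal payoffs V(N, i) = max(S_T - K, 0):
  V(3,0) = 65.799124; V(3,1) = 12.694639; V(3,2) = 0.000000; V(3,3) = 0.000000
Backward induction: V(k, i) = exp(-r*dt) * [p * V(k+1, i) + (1-p) * V(k+1, i+1)].
  V(2,0) = exp(-r*dt) * [p*65.799124 + (1-p)*12.694639] = 37.084541
  V(2,1) = exp(-r*dt) * [p*12.694639 + (1-p)*0.000000] = 5.843282
  V(2,2) = exp(-r*dt) * [p*0.000000 + (1-p)*0.000000] = 0.000000
  V(1,0) = exp(-r*dt) * [p*37.084541 + (1-p)*5.843282] = 20.198702
  V(1,1) = exp(-r*dt) * [p*5.843282 + (1-p)*0.000000] = 2.689634
  V(0,0) = exp(-r*dt) * [p*20.198702 + (1-p)*2.689634] = 10.737567

Answer: Price = V(0,0) = 10.7376


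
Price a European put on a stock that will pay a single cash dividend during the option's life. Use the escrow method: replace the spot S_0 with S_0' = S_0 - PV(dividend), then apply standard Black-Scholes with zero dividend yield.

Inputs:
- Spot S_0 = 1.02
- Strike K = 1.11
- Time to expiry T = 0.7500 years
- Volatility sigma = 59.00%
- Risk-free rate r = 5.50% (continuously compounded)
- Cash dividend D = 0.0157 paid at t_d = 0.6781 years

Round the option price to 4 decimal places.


Answer: Price = 0.2402

Derivation:
PV(D) = D * exp(-r * t_d) = 0.0157 * 0.96339141 = 0.01512525
S_0' = S_0 - PV(D) = 1.0200 - 0.01512525 = 1.00487475
d1 = (ln(S_0'/K) + (r + sigma^2/2)*T) / (sigma*sqrt(T)) = 0.14148095
d2 = d1 - sigma*sqrt(T) = -0.36947404
exp(-rT) = 0.95958920
N(-d1) = 0.44374500; N(-d2) = 0.64411279
P = K * exp(-rT) * N(-d2) - S_0' * N(-d1) = 1.1100 * 0.95958920 * 0.64411279 - 1.00487475 * 0.44374500 = 0.2402


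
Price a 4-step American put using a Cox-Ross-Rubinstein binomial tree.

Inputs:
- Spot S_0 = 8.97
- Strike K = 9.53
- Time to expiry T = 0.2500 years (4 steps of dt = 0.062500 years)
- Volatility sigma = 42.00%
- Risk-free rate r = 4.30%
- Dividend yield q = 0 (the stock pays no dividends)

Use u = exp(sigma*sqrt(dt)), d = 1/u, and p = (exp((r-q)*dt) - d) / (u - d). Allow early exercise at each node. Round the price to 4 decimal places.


dt = T/N = 0.062500
u = exp(sigma*sqrt(dt)) = 1.110711; d = 1/u = 0.900325
p = (exp((r-q)*dt) - d) / (u - d) = 0.486565
Discount per step: exp(-r*dt) = 0.997316
Stock lattice S(k, i) with i counting down-moves:
  k=0: S(0,0) = 8.9700
  k=1: S(1,0) = 9.9631; S(1,1) = 8.0759
  k=2: S(2,0) = 11.0661; S(2,1) = 8.9700; S(2,2) = 7.2709
  k=3: S(3,0) = 12.2912; S(3,1) = 9.9631; S(3,2) = 8.0759; S(3,3) = 6.5462
  k=4: S(4,0) = 13.6520; S(4,1) = 11.0661; S(4,2) = 8.9700; S(4,3) = 7.2709; S(4,4) = 5.8937
Terminal payoffs V(N, i) = max(K - S_T, 0):
  V(4,0) = 0.000000; V(4,1) = 0.000000; V(4,2) = 0.560000; V(4,3) = 2.259059; V(4,4) = 3.636290
Backward induction: V(k, i) = exp(-r*dt) * [p * V(k+1, i) + (1-p) * V(k+1, i+1)]; then take max(V_cont, immediate exercise) for American.
  V(3,0) = exp(-r*dt) * [p*0.000000 + (1-p)*0.000000] = 0.000000; exercise = 0.000000; V(3,0) = max -> 0.000000
  V(3,1) = exp(-r*dt) * [p*0.000000 + (1-p)*0.560000] = 0.286752; exercise = 0.000000; V(3,1) = max -> 0.286752
  V(3,2) = exp(-r*dt) * [p*0.560000 + (1-p)*2.259059] = 1.428512; exercise = 1.454089; V(3,2) = max -> 1.454089
  V(3,3) = exp(-r*dt) * [p*2.259059 + (1-p)*3.636290] = 2.958216; exercise = 2.983794; V(3,3) = max -> 2.983794
  V(2,0) = exp(-r*dt) * [p*0.000000 + (1-p)*0.286752] = 0.146833; exercise = 0.000000; V(2,0) = max -> 0.146833
  V(2,1) = exp(-r*dt) * [p*0.286752 + (1-p)*1.454089] = 0.883725; exercise = 0.560000; V(2,1) = max -> 0.883725
  V(2,2) = exp(-r*dt) * [p*1.454089 + (1-p)*2.983794] = 2.233482; exercise = 2.259059; V(2,2) = max -> 2.259059
  V(1,0) = exp(-r*dt) * [p*0.146833 + (1-p)*0.883725] = 0.523769; exercise = 0.000000; V(1,0) = max -> 0.523769
  V(1,1) = exp(-r*dt) * [p*0.883725 + (1-p)*2.259059] = 1.585602; exercise = 1.454089; V(1,1) = max -> 1.585602
  V(0,0) = exp(-r*dt) * [p*0.523769 + (1-p)*1.585602] = 1.066082; exercise = 0.560000; V(0,0) = max -> 1.066082

Answer: Price = V(0,0) = 1.0661


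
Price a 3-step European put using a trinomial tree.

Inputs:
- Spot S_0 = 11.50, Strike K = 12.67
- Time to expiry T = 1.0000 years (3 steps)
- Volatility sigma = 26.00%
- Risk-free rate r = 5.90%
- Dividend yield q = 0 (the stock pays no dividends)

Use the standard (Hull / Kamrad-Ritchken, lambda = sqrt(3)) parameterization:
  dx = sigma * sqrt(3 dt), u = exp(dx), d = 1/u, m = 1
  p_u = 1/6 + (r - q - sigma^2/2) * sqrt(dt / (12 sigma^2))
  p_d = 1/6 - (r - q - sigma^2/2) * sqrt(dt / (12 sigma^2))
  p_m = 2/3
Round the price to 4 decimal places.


dt = T/N = 0.333333; dx = sigma*sqrt(3*dt) = 0.260000
u = exp(dx) = 1.296930; d = 1/u = 0.771052
p_u = 0.182821, p_m = 0.666667, p_d = 0.150513
Discount per step: exp(-r*dt) = 0.980525
Stock lattice S(k, j) with j the centered position index:
  k=0: S(0,+0) = 11.5000
  k=1: S(1,-1) = 8.8671; S(1,+0) = 11.5000; S(1,+1) = 14.9147
  k=2: S(2,-2) = 6.8370; S(2,-1) = 8.8671; S(2,+0) = 11.5000; S(2,+1) = 14.9147; S(2,+2) = 19.3433
  k=3: S(3,-3) = 5.2717; S(3,-2) = 6.8370; S(3,-1) = 8.8671; S(3,+0) = 11.5000; S(3,+1) = 14.9147; S(3,+2) = 19.3433; S(3,+3) = 25.0869
Terminal payoffs V(N, j) = max(K - S_T, 0):
  V(3,-3) = 7.398331; V(3,-2) = 5.833014; V(3,-1) = 3.802907; V(3,+0) = 1.170000; V(3,+1) = 0.000000; V(3,+2) = 0.000000; V(3,+3) = 0.000000
Backward induction: V(k, j) = exp(-r*dt) * [p_u * V(k+1, j+1) + p_m * V(k+1, j) + p_d * V(k+1, j-1)]
  V(2,-2) = exp(-r*dt) * [p_u*3.802907 + p_m*5.833014 + p_d*7.398331] = 5.586513
  V(2,-1) = exp(-r*dt) * [p_u*1.170000 + p_m*3.802907 + p_d*5.833014] = 3.556478
  V(2,+0) = exp(-r*dt) * [p_u*0.000000 + p_m*1.170000 + p_d*3.802907] = 1.326049
  V(2,+1) = exp(-r*dt) * [p_u*0.000000 + p_m*0.000000 + p_d*1.170000] = 0.172671
  V(2,+2) = exp(-r*dt) * [p_u*0.000000 + p_m*0.000000 + p_d*0.000000] = 0.000000
  V(1,-1) = exp(-r*dt) * [p_u*1.326049 + p_m*3.556478 + p_d*5.586513] = 3.386986
  V(1,+0) = exp(-r*dt) * [p_u*0.172671 + p_m*1.326049 + p_d*3.556478] = 1.422640
  V(1,+1) = exp(-r*dt) * [p_u*0.000000 + p_m*0.172671 + p_d*1.326049] = 0.308572
  V(0,+0) = exp(-r*dt) * [p_u*0.308572 + p_m*1.422640 + p_d*3.386986] = 1.485129

Answer: Price = V(0,0) = 1.4851


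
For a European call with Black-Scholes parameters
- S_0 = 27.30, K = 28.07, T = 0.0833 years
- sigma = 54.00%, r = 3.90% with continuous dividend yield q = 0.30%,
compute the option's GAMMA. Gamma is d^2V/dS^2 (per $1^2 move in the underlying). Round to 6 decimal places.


Answer: Gamma = 0.093430

Derivation:
d1 = -0.0812991489; d2 = -0.2371525416
phi(d1) = 0.3976260417; exp(-qT) = 0.9997501312; exp(-rT) = 0.9967565713
Gamma = exp(-qT) * phi(d1) / (S * sigma * sqrt(T)) = 0.9997501312 * 0.3976260417 / (27.3000 * 0.5400 * 0.2886173938) = 0.093430


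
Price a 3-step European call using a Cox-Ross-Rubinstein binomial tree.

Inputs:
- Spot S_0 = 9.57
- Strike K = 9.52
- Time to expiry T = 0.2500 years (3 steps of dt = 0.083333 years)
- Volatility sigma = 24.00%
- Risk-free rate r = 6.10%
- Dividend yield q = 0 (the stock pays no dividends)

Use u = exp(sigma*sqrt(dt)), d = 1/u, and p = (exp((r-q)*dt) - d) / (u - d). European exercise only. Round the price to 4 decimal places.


Answer: Price = V(0,0) = 0.5942

Derivation:
dt = T/N = 0.083333
u = exp(sigma*sqrt(dt)) = 1.071738; d = 1/u = 0.933063
p = (exp((r-q)*dt) - d) / (u - d) = 0.519436
Discount per step: exp(-r*dt) = 0.994930
Stock lattice S(k, i) with i counting down-moves:
  k=0: S(0,0) = 9.5700
  k=1: S(1,0) = 10.2565; S(1,1) = 8.9294
  k=2: S(2,0) = 10.9923; S(2,1) = 9.5700; S(2,2) = 8.3317
  k=3: S(3,0) = 11.7809; S(3,1) = 10.2565; S(3,2) = 8.9294; S(3,3) = 7.7740
Terminal payoffs V(N, i) = max(S_T - K, 0):
  V(3,0) = 2.260897; V(3,1) = 0.736537; V(3,2) = 0.000000; V(3,3) = 0.000000
Backward induction: V(k, i) = exp(-r*dt) * [p * V(k+1, i) + (1-p) * V(k+1, i+1)].
  V(2,0) = exp(-r*dt) * [p*2.260897 + (1-p)*0.736537] = 1.520595
  V(2,1) = exp(-r*dt) * [p*0.736537 + (1-p)*0.000000] = 0.380644
  V(2,2) = exp(-r*dt) * [p*0.000000 + (1-p)*0.000000] = 0.000000
  V(1,0) = exp(-r*dt) * [p*1.520595 + (1-p)*0.380644] = 0.967844
  V(1,1) = exp(-r*dt) * [p*0.380644 + (1-p)*0.000000] = 0.196718
  V(0,0) = exp(-r*dt) * [p*0.967844 + (1-p)*0.196718] = 0.594240


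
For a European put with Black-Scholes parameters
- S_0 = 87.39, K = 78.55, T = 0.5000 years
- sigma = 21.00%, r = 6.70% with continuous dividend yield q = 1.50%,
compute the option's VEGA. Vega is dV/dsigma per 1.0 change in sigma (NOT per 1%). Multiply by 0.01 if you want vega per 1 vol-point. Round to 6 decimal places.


d1 = 0.9675274403; d2 = 0.8190350162
phi(d1) = 0.2498253496; exp(-qT) = 0.9925280548; exp(-rT) = 0.9670549112
Vega = S * exp(-qT) * phi(d1) * sqrt(T) = 87.3900 * 0.9925280548 * 0.2498253496 * 0.7071067812 = 15.322373

Answer: Vega = 15.322373


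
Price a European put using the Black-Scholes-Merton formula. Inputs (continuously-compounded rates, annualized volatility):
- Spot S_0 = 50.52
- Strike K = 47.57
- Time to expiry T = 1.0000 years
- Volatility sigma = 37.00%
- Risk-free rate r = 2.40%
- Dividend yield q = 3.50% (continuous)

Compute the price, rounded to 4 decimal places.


Answer: Price = 5.8787

Derivation:
d1 = (ln(S/K) + (r - q + 0.5*sigma^2) * T) / (sigma * sqrt(T)) = 0.31788375
d2 = d1 - sigma * sqrt(T) = -0.05211625
exp(-rT) = 0.97628571; exp(-qT) = 0.96560542
P = K * exp(-rT) * N(-d2) - S_0 * exp(-qT) * N(-d1)
N(-d1) = 0.37528656; N(-d2) = 0.52078197
P = 47.5700 * 0.97628571 * 0.52078197 - 50.5200 * 0.96560542 * 0.37528656 = 5.8787


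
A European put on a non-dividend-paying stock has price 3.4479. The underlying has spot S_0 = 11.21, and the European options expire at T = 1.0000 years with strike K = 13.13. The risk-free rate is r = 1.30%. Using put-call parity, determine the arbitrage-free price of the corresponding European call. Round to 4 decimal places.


Answer: Call price = 1.6975

Derivation:
Put-call parity: C - P = S_0 * exp(-qT) - K * exp(-rT).
S_0 * exp(-qT) = 11.2100 * 1.00000000 = 11.21000000
K * exp(-rT) = 13.1300 * 0.98708414 = 12.96041469
C = P + S*exp(-qT) - K*exp(-rT)
C = 3.4479 + 11.21000000 - 12.96041469 = 1.6975


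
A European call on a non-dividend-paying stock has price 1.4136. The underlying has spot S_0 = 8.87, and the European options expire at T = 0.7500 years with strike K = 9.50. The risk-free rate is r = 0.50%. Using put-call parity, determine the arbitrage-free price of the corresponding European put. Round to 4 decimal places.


Put-call parity: C - P = S_0 * exp(-qT) - K * exp(-rT).
S_0 * exp(-qT) = 8.8700 * 1.00000000 = 8.87000000
K * exp(-rT) = 9.5000 * 0.99625702 = 9.46444171
P = C - S*exp(-qT) + K*exp(-rT)
P = 1.4136 - 8.87000000 + 9.46444171 = 2.0080

Answer: Put price = 2.0080


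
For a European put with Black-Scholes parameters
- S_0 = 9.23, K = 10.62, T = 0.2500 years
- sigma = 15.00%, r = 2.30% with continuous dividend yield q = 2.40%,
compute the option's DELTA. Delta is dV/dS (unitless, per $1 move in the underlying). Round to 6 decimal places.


d1 = -1.8362328973; d2 = -1.9112328973
phi(d1) = 0.0739168726; exp(-qT) = 0.9940179641; exp(-rT) = 0.9942664996
N(-d1) = 0.9668383904
Delta = -exp(-qT) * N(-d1) = -0.9940179641 * 0.9668383904 = -0.961055

Answer: Delta = -0.961055


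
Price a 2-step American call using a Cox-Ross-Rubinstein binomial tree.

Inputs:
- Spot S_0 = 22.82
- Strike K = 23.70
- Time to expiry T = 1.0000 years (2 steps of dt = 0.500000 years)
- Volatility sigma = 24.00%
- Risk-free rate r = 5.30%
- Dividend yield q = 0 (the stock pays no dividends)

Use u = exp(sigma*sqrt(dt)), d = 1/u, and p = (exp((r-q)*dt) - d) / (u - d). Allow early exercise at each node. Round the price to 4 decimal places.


dt = T/N = 0.500000
u = exp(sigma*sqrt(dt)) = 1.184956; d = 1/u = 0.843913
p = (exp((r-q)*dt) - d) / (u - d) = 0.536417
Discount per step: exp(-r*dt) = 0.973848
Stock lattice S(k, i) with i counting down-moves:
  k=0: S(0,0) = 22.8200
  k=1: S(1,0) = 27.0407; S(1,1) = 19.2581
  k=2: S(2,0) = 32.0420; S(2,1) = 22.8200; S(2,2) = 16.2522
Terminal payoffs V(N, i) = max(S_T - K, 0):
  V(2,0) = 8.342034; V(2,1) = 0.000000; V(2,2) = 0.000000
Backward induction: V(k, i) = exp(-r*dt) * [p * V(k+1, i) + (1-p) * V(k+1, i+1)]; then take max(V_cont, immediate exercise) for American.
  V(1,0) = exp(-r*dt) * [p*8.342034 + (1-p)*0.000000] = 4.357781; exercise = 3.340695; V(1,0) = max -> 4.357781
  V(1,1) = exp(-r*dt) * [p*0.000000 + (1-p)*0.000000] = 0.000000; exercise = 0.000000; V(1,1) = max -> 0.000000
  V(0,0) = exp(-r*dt) * [p*4.357781 + (1-p)*0.000000] = 2.276454; exercise = 0.000000; V(0,0) = max -> 2.276454

Answer: Price = V(0,0) = 2.2765


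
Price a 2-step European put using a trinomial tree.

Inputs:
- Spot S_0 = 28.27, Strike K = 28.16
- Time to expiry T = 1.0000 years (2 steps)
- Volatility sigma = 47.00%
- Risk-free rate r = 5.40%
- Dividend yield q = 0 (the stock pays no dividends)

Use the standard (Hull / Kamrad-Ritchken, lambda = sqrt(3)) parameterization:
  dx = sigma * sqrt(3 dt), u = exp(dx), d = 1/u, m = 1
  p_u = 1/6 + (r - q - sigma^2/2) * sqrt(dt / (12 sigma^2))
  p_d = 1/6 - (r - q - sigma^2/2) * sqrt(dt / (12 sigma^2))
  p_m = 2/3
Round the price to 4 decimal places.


dt = T/N = 0.500000; dx = sigma*sqrt(3*dt) = 0.575630
u = exp(dx) = 1.778251; d = 1/u = 0.562350
p_u = 0.142150, p_m = 0.666667, p_d = 0.191183
Discount per step: exp(-r*dt) = 0.973361
Stock lattice S(k, j) with j the centered position index:
  k=0: S(0,+0) = 28.2700
  k=1: S(1,-1) = 15.8976; S(1,+0) = 28.2700; S(1,+1) = 50.2711
  k=2: S(2,-2) = 8.9400; S(2,-1) = 15.8976; S(2,+0) = 28.2700; S(2,+1) = 50.2711; S(2,+2) = 89.3947
Terminal payoffs V(N, j) = max(K - S_T, 0):
  V(2,-2) = 19.219952; V(2,-1) = 12.262353; V(2,+0) = 0.000000; V(2,+1) = 0.000000; V(2,+2) = 0.000000
Backward induction: V(k, j) = exp(-r*dt) * [p_u * V(k+1, j+1) + p_m * V(k+1, j) + p_d * V(k+1, j-1)]
  V(1,-1) = exp(-r*dt) * [p_u*0.000000 + p_m*12.262353 + p_d*19.219952] = 11.533781
  V(1,+0) = exp(-r*dt) * [p_u*0.000000 + p_m*0.000000 + p_d*12.262353] = 2.281906
  V(1,+1) = exp(-r*dt) * [p_u*0.000000 + p_m*0.000000 + p_d*0.000000] = 0.000000
  V(0,+0) = exp(-r*dt) * [p_u*0.000000 + p_m*2.281906 + p_d*11.533781] = 3.627072

Answer: Price = V(0,0) = 3.6271


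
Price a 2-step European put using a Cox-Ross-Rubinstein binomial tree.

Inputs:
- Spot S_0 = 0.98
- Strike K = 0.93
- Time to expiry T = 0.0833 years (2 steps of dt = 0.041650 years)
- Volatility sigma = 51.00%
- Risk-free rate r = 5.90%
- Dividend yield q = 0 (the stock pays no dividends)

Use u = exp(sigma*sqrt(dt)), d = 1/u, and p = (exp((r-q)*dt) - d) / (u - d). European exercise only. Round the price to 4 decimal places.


dt = T/N = 0.041650
u = exp(sigma*sqrt(dt)) = 1.109692; d = 1/u = 0.901151
p = (exp((r-q)*dt) - d) / (u - d) = 0.485801
Discount per step: exp(-r*dt) = 0.997546
Stock lattice S(k, i) with i counting down-moves:
  k=0: S(0,0) = 0.9800
  k=1: S(1,0) = 1.0875; S(1,1) = 0.8831
  k=2: S(2,0) = 1.2068; S(2,1) = 0.9800; S(2,2) = 0.7958
Terminal payoffs V(N, i) = max(K - S_T, 0):
  V(2,0) = 0.000000; V(2,1) = 0.000000; V(2,2) = 0.134168
Backward induction: V(k, i) = exp(-r*dt) * [p * V(k+1, i) + (1-p) * V(k+1, i+1)].
  V(1,0) = exp(-r*dt) * [p*0.000000 + (1-p)*0.000000] = 0.000000
  V(1,1) = exp(-r*dt) * [p*0.000000 + (1-p)*0.134168] = 0.068820
  V(0,0) = exp(-r*dt) * [p*0.000000 + (1-p)*0.068820] = 0.035300

Answer: Price = V(0,0) = 0.0353


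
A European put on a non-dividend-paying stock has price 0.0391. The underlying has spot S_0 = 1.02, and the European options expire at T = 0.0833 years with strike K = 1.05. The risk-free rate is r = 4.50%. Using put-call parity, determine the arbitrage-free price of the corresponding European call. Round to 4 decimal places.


Put-call parity: C - P = S_0 * exp(-qT) - K * exp(-rT).
S_0 * exp(-qT) = 1.0200 * 1.00000000 = 1.02000000
K * exp(-rT) = 1.0500 * 0.99625852 = 1.04607144
C = P + S*exp(-qT) - K*exp(-rT)
C = 0.0391 + 1.02000000 - 1.04607144 = 0.0130

Answer: Call price = 0.0130


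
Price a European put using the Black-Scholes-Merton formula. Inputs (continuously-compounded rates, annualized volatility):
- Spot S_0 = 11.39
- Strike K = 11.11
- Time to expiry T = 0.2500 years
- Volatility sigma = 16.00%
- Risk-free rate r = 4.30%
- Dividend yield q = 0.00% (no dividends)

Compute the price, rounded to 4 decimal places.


Answer: Price = 0.1925

Derivation:
d1 = (ln(S/K) + (r - q + 0.5*sigma^2) * T) / (sigma * sqrt(T)) = 0.48550217
d2 = d1 - sigma * sqrt(T) = 0.40550217
exp(-rT) = 0.98930757; exp(-qT) = 1.00000000
P = K * exp(-rT) * N(-d2) - S_0 * exp(-qT) * N(-d1)
N(-d1) = 0.31366009; N(-d2) = 0.34255421
P = 11.1100 * 0.98930757 * 0.34255421 - 11.3900 * 1.00000000 * 0.31366009 = 0.1925


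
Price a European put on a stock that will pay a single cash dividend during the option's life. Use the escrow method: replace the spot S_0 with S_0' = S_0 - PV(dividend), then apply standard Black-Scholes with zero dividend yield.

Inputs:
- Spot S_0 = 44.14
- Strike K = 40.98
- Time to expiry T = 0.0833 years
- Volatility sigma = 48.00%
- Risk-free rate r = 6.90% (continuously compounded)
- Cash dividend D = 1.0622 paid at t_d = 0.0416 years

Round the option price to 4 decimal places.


PV(D) = D * exp(-r * t_d) = 1.0622 * 0.99713372 = 1.05915543
S_0' = S_0 - PV(D) = 44.1400 - 1.05915543 = 43.08084457
d1 = (ln(S_0'/K) + (r + sigma^2/2)*T) / (sigma*sqrt(T)) = 0.47163199
d2 = d1 - sigma*sqrt(T) = 0.33309564
exp(-rT) = 0.99426879
N(-d1) = 0.31859474; N(-d2) = 0.36953105
P = K * exp(-rT) * N(-d2) - S_0' * N(-d1) = 40.9800 * 0.99426879 * 0.36953105 - 43.08084457 * 0.31859474 = 1.3313

Answer: Price = 1.3313


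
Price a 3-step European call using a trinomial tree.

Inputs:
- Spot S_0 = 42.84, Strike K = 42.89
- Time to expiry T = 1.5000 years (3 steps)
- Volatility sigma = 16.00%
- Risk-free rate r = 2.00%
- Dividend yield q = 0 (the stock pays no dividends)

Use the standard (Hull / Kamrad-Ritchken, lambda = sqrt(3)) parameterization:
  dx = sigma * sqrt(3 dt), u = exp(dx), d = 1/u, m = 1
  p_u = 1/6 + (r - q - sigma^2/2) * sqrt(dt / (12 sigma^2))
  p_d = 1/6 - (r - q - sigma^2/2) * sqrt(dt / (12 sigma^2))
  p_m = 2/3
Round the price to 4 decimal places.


dt = T/N = 0.500000; dx = sigma*sqrt(3*dt) = 0.195959
u = exp(dx) = 1.216477; d = 1/u = 0.822046
p_u = 0.175852, p_m = 0.666667, p_d = 0.157481
Discount per step: exp(-r*dt) = 0.990050
Stock lattice S(k, j) with j the centered position index:
  k=0: S(0,+0) = 42.8400
  k=1: S(1,-1) = 35.2164; S(1,+0) = 42.8400; S(1,+1) = 52.1139
  k=2: S(2,-2) = 28.9495; S(2,-1) = 35.2164; S(2,+0) = 42.8400; S(2,+1) = 52.1139; S(2,+2) = 63.3954
  k=3: S(3,-3) = 23.7978; S(3,-2) = 28.9495; S(3,-1) = 35.2164; S(3,+0) = 42.8400; S(3,+1) = 52.1139; S(3,+2) = 63.3954; S(3,+3) = 77.1190
Terminal payoffs V(N, j) = max(S_T - K, 0):
  V(3,-3) = 0.000000; V(3,-2) = 0.000000; V(3,-1) = 0.000000; V(3,+0) = 0.000000; V(3,+1) = 9.223885; V(3,+2) = 20.505356; V(3,+3) = 34.229008
Backward induction: V(k, j) = exp(-r*dt) * [p_u * V(k+1, j+1) + p_m * V(k+1, j) + p_d * V(k+1, j-1)]
  V(2,-2) = exp(-r*dt) * [p_u*0.000000 + p_m*0.000000 + p_d*0.000000] = 0.000000
  V(2,-1) = exp(-r*dt) * [p_u*0.000000 + p_m*0.000000 + p_d*0.000000] = 0.000000
  V(2,+0) = exp(-r*dt) * [p_u*9.223885 + p_m*0.000000 + p_d*0.000000] = 1.605901
  V(2,+1) = exp(-r*dt) * [p_u*20.505356 + p_m*9.223885 + p_d*0.000000] = 9.658104
  V(2,+2) = exp(-r*dt) * [p_u*34.229008 + p_m*20.505356 + p_d*9.223885] = 20.931706
  V(1,-1) = exp(-r*dt) * [p_u*1.605901 + p_m*0.000000 + p_d*0.000000] = 0.279591
  V(1,+0) = exp(-r*dt) * [p_u*9.658104 + p_m*1.605901 + p_d*0.000000] = 2.741448
  V(1,+1) = exp(-r*dt) * [p_u*20.931706 + p_m*9.658104 + p_d*1.605901] = 10.269315
  V(0,+0) = exp(-r*dt) * [p_u*10.269315 + p_m*2.741448 + p_d*0.279591] = 3.640953

Answer: Price = V(0,0) = 3.6410


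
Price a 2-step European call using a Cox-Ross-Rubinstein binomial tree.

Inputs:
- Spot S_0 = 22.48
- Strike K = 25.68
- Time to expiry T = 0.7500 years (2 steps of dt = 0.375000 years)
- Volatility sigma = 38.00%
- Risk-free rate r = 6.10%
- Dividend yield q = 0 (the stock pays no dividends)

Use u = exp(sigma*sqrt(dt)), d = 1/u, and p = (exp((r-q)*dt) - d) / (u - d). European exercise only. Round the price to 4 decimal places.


dt = T/N = 0.375000
u = exp(sigma*sqrt(dt)) = 1.262005; d = 1/u = 0.792390
p = (exp((r-q)*dt) - d) / (u - d) = 0.491357
Discount per step: exp(-r*dt) = 0.977385
Stock lattice S(k, i) with i counting down-moves:
  k=0: S(0,0) = 22.4800
  k=1: S(1,0) = 28.3699; S(1,1) = 17.8129
  k=2: S(2,0) = 35.8029; S(2,1) = 22.4800; S(2,2) = 14.1148
Terminal payoffs V(N, i) = max(S_T - K, 0):
  V(2,0) = 10.122906; V(2,1) = 0.000000; V(2,2) = 0.000000
Backward induction: V(k, i) = exp(-r*dt) * [p * V(k+1, i) + (1-p) * V(k+1, i+1)].
  V(1,0) = exp(-r*dt) * [p*10.122906 + (1-p)*0.000000] = 4.861476
  V(1,1) = exp(-r*dt) * [p*0.000000 + (1-p)*0.000000] = 0.000000
  V(0,0) = exp(-r*dt) * [p*4.861476 + (1-p)*0.000000] = 2.334700

Answer: Price = V(0,0) = 2.3347


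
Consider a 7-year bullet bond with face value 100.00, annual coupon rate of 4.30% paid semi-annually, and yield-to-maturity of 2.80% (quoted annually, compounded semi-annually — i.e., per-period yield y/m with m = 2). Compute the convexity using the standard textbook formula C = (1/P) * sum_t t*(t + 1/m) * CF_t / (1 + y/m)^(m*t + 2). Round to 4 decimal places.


Answer: Convexity = 43.0011

Derivation:
Coupon per period c = face * coupon_rate / m = 2.150000
Periods per year m = 2; per-period yield y/m = 0.014000
Number of cashflows N = 14
Cashflows (t years, CF_t, discount factor 1/(1+y/m)^(m*t), PV):
  t = 0.5000: CF_t = 2.150000, DF = 0.986193, PV = 2.120316
  t = 1.0000: CF_t = 2.150000, DF = 0.972577, PV = 2.091041
  t = 1.5000: CF_t = 2.150000, DF = 0.959149, PV = 2.062171
  t = 2.0000: CF_t = 2.150000, DF = 0.945906, PV = 2.033699
  t = 2.5000: CF_t = 2.150000, DF = 0.932847, PV = 2.005620
  t = 3.0000: CF_t = 2.150000, DF = 0.919967, PV = 1.977929
  t = 3.5000: CF_t = 2.150000, DF = 0.907265, PV = 1.950620
  t = 4.0000: CF_t = 2.150000, DF = 0.894739, PV = 1.923689
  t = 4.5000: CF_t = 2.150000, DF = 0.882386, PV = 1.897129
  t = 5.0000: CF_t = 2.150000, DF = 0.870203, PV = 1.870936
  t = 5.5000: CF_t = 2.150000, DF = 0.858188, PV = 1.845104
  t = 6.0000: CF_t = 2.150000, DF = 0.846339, PV = 1.819630
  t = 6.5000: CF_t = 2.150000, DF = 0.834654, PV = 1.794507
  t = 7.0000: CF_t = 102.150000, DF = 0.823130, PV = 84.082768
Price P = sum_t PV_t = 109.475158
Convexity numerator sum_t t*(t + 1/m) * CF_t / (1+y/m)^(m*t + 2):
  t = 0.5000: term = 1.031085
  t = 1.0000: term = 3.050548
  t = 1.5000: term = 6.016860
  t = 2.0000: term = 9.889646
  t = 2.5000: term = 14.629653
  t = 3.0000: term = 20.198733
  t = 3.5000: term = 26.559806
  t = 4.0000: term = 33.676846
  t = 4.5000: term = 41.514850
  t = 5.0000: term = 50.039815
  t = 5.5000: term = 59.218716
  t = 6.0000: term = 69.019482
  t = 6.5000: term = 79.410976
  t = 7.0000: term = 4293.291676
Convexity = (1/P) * sum = 4707.548693 / 109.475158 = 43.001068


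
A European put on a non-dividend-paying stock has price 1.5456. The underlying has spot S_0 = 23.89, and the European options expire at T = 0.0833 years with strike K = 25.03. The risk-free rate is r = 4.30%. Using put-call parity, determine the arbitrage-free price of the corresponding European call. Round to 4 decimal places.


Answer: Call price = 0.4951

Derivation:
Put-call parity: C - P = S_0 * exp(-qT) - K * exp(-rT).
S_0 * exp(-qT) = 23.8900 * 1.00000000 = 23.89000000
K * exp(-rT) = 25.0300 * 0.99642451 = 24.94050542
C = P + S*exp(-qT) - K*exp(-rT)
C = 1.5456 + 23.89000000 - 24.94050542 = 0.4951


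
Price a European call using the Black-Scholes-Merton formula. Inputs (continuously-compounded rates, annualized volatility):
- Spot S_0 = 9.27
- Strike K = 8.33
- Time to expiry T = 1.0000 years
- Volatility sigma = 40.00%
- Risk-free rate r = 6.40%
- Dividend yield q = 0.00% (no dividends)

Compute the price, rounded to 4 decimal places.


d1 = (ln(S/K) + (r - q + 0.5*sigma^2) * T) / (sigma * sqrt(T)) = 0.62729981
d2 = d1 - sigma * sqrt(T) = 0.22729981
exp(-rT) = 0.93800500; exp(-qT) = 1.00000000
C = S_0 * exp(-qT) * N(d1) - K * exp(-rT) * N(d2)
N(d1) = 0.73476864; N(d2) = 0.58990469
C = 9.2700 * 1.00000000 * 0.73476864 - 8.3300 * 0.93800500 * 0.58990469 = 2.2020

Answer: Price = 2.2020


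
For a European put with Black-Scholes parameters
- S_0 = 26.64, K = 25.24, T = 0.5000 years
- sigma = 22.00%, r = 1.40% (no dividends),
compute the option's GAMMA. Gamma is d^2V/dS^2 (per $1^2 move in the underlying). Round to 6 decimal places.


Answer: Gamma = 0.086207

Derivation:
d1 = 0.4698005112; d2 = 0.3142370193
phi(d1) = 0.3572588130; exp(-qT) = 1.0000000000; exp(-rT) = 0.9930244429
Gamma = exp(-qT) * phi(d1) / (S * sigma * sqrt(T)) = 1.0000000000 * 0.3572588130 / (26.6400 * 0.2200 * 0.7071067812) = 0.086207


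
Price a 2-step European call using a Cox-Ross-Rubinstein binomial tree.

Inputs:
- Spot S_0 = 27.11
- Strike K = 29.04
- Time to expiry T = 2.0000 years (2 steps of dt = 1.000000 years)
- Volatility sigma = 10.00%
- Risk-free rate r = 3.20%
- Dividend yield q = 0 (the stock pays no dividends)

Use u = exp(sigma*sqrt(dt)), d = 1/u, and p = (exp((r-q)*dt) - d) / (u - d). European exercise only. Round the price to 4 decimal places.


dt = T/N = 1.000000
u = exp(sigma*sqrt(dt)) = 1.105171; d = 1/u = 0.904837
p = (exp((r-q)*dt) - d) / (u - d) = 0.637338
Discount per step: exp(-r*dt) = 0.968507
Stock lattice S(k, i) with i counting down-moves:
  k=0: S(0,0) = 27.1100
  k=1: S(1,0) = 29.9612; S(1,1) = 24.5301
  k=2: S(2,0) = 33.1122; S(2,1) = 27.1100; S(2,2) = 22.1958
Terminal payoffs V(N, i) = max(S_T - K, 0):
  V(2,0) = 4.072229; V(2,1) = 0.000000; V(2,2) = 0.000000
Backward induction: V(k, i) = exp(-r*dt) * [p * V(k+1, i) + (1-p) * V(k+1, i+1)].
  V(1,0) = exp(-r*dt) * [p*4.072229 + (1-p)*0.000000] = 2.513647
  V(1,1) = exp(-r*dt) * [p*0.000000 + (1-p)*0.000000] = 0.000000
  V(0,0) = exp(-r*dt) * [p*2.513647 + (1-p)*0.000000] = 1.551588

Answer: Price = V(0,0) = 1.5516


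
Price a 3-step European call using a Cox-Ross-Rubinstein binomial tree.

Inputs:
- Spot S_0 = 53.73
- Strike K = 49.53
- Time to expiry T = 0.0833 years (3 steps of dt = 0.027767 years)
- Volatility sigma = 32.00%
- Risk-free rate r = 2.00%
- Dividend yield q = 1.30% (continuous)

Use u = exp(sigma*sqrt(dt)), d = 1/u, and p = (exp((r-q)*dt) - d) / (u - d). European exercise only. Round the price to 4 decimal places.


Answer: Price = V(0,0) = 4.7244

Derivation:
dt = T/N = 0.027767
u = exp(sigma*sqrt(dt)) = 1.054770; d = 1/u = 0.948074
p = (exp((r-q)*dt) - d) / (u - d) = 0.488494
Discount per step: exp(-r*dt) = 0.999445
Stock lattice S(k, i) with i counting down-moves:
  k=0: S(0,0) = 53.7300
  k=1: S(1,0) = 56.6728; S(1,1) = 50.9400
  k=2: S(2,0) = 59.7768; S(2,1) = 53.7300; S(2,2) = 48.2949
  k=3: S(3,0) = 63.0507; S(3,1) = 56.6728; S(3,2) = 50.9400; S(3,3) = 45.7872
Terminal payoffs V(N, i) = max(S_T - K, 0):
  V(3,0) = 13.520721; V(3,1) = 7.142788; V(3,2) = 1.410019; V(3,3) = 0.000000
Backward induction: V(k, i) = exp(-r*dt) * [p * V(k+1, i) + (1-p) * V(k+1, i+1)].
  V(2,0) = exp(-r*dt) * [p*13.520721 + (1-p)*7.142788] = 10.252677
  V(2,1) = exp(-r*dt) * [p*7.142788 + (1-p)*1.410019] = 4.208107
  V(2,2) = exp(-r*dt) * [p*1.410019 + (1-p)*0.000000] = 0.688404
  V(1,0) = exp(-r*dt) * [p*10.252677 + (1-p)*4.208107] = 7.156870
  V(1,1) = exp(-r*dt) * [p*4.208107 + (1-p)*0.688404] = 2.406422
  V(0,0) = exp(-r*dt) * [p*7.156870 + (1-p)*2.406422] = 4.724365
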